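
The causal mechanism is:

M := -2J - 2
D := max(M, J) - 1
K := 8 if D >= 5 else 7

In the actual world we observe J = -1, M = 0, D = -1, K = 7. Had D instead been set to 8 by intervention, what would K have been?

8

The intervention breaks the incoming arrows to D: D := max(M, J) - 1 no longer applies, and D = 8.
K = 8 if D >= 5 else 7  [with D=8]  = 8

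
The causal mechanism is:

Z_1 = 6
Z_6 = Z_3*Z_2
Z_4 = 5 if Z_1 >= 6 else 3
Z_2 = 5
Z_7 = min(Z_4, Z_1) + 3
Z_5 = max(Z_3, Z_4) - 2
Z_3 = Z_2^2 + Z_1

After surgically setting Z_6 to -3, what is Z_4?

do(Z_6=-3) replaces the equation Z_6 = Z_3*Z_2 with the constant Z_6 = -3.
No directed path runs from Z_6 to Z_4, so Z_4 keeps its natural value.
Z_4 = 5 if Z_1 >= 6 else 3  [with Z_1=6]  = 5

5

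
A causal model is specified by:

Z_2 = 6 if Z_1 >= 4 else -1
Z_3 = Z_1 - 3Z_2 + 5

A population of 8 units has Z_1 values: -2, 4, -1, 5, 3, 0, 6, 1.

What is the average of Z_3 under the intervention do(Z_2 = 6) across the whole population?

do(Z_2=6) breaks Z_2's dependence on Z_1. With Z_2=6 fixed, Z_3 across the units is -15, -9, -14, -8, -10, -13, -7, -12, mean -11.

-11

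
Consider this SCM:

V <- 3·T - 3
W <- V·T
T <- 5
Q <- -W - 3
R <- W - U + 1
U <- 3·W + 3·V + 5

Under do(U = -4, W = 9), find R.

14

The joint intervention fixes U = -4, W = 9, removing each variable's own equation.
R = W - U + 1  [with W=9, U=-4]  = 14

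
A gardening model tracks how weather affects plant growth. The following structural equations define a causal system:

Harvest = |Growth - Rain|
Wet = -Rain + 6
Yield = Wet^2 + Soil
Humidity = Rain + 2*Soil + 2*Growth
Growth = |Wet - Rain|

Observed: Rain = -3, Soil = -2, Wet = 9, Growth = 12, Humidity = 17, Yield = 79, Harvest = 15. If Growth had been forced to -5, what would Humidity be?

-17

Intervening sets Growth = -5 and removes its equation (Growth = |Wet - Rain|).
Humidity = Rain + 2*Soil + 2*Growth  [with Rain=-3, Soil=-2, Growth=-5]  = -17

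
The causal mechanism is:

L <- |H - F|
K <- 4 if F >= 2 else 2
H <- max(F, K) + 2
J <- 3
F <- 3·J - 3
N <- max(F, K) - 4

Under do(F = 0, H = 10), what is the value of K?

Under do(F = 0, H = 10), each intervened variable's structural equation is replaced by its fixed value.
K = 4 if F >= 2 else 2  [with F=0]  = 2

2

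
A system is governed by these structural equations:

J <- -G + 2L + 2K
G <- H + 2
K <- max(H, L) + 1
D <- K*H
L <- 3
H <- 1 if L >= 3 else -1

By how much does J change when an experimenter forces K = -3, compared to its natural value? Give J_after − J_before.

-14

do(K=-3) replaces the equation K <- max(H, L) + 1 with the constant K = -3.
H = 1 if L >= 3 else -1  [with L=3]  = 1
G = H + 2  [with H=1]  = 3
J = -G + 2L + 2K  [with G=3, L=3, K=-3]  = -3
Without intervention: H = 1 if L >= 3 else -1  [with L=3]  = 1; K = max(H, L) + 1  [with H=1, L=3]  = 4; G = H + 2  [with H=1]  = 3; J = -G + 2L + 2K  [with G=3, L=3, K=4]  = 11.
Change = -3 − 11 = -14.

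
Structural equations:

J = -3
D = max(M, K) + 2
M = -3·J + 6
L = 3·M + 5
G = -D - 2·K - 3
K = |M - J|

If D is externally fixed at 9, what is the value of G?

The intervention breaks the incoming arrows to D: D = max(M, K) + 2 no longer applies, and D = 9.
M = -3·J + 6  [with J=-3]  = 15
K = |M - J|  [with M=15, J=-3]  = 18
G = -D - 2·K - 3  [with D=9, K=18]  = -48

-48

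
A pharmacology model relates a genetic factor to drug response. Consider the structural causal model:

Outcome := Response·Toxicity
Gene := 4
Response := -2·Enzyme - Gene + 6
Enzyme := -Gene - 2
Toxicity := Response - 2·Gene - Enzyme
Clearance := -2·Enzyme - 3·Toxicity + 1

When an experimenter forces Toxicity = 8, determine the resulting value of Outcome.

Under do(Toxicity=8), the mechanism Toxicity := Response - 2·Gene - Enzyme is discarded; Toxicity is fixed at 8.
Enzyme = -Gene - 2  [with Gene=4]  = -6
Response = -2·Enzyme - Gene + 6  [with Enzyme=-6, Gene=4]  = 14
Outcome = Response·Toxicity  [with Response=14, Toxicity=8]  = 112

112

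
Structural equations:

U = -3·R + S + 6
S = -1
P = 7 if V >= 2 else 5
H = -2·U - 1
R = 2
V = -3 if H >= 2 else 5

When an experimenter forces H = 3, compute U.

-1

Under do(H=3), the mechanism H = -2·U - 1 is discarded; H is fixed at 3.
Since U is not a descendant of the intervened variable, it is unaffected.
U = -3·R + S + 6  [with R=2, S=-1]  = -1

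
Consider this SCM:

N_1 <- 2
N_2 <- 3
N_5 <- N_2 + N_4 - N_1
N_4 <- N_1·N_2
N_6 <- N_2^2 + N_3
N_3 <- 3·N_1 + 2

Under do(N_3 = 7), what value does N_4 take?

6

The intervention breaks the incoming arrows to N_3: N_3 <- 3·N_1 + 2 no longer applies, and N_3 = 7.
N_4 is not downstream of the intervention, so its value is determined by the original equations.
N_4 = N_1·N_2  [with N_1=2, N_2=3]  = 6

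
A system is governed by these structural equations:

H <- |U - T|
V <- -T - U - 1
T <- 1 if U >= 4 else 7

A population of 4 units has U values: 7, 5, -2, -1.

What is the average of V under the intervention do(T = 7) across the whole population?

-10.25

Every unit gets T=7 under the intervention. V values become -15, -13, -6, -7; E[V|do(T=7)] = -10.25.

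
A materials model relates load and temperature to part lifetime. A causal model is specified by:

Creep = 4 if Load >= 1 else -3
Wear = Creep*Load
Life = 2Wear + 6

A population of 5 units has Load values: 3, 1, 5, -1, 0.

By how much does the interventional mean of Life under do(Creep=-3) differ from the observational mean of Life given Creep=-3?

The intervention sets Creep=-3 in all 5 units regardless of Load. Recomputing Life per unit gives -12, 0, -24, 12, 6; average -3.6.
E[Life|Creep=-3] averages over only the 2 units with Creep=-3 (Load = -1, 0): Life = 12, 6, mean 9.
Difference = -3.6 − 9 = -12.6.

-12.6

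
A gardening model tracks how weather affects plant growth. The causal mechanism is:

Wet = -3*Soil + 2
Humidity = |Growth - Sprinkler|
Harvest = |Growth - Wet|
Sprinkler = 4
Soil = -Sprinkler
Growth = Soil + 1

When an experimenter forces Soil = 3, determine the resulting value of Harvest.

Under do(Soil=3), the mechanism Soil = -Sprinkler is discarded; Soil is fixed at 3.
Wet = -3*Soil + 2  [with Soil=3]  = -7
Growth = Soil + 1  [with Soil=3]  = 4
Harvest = |Growth - Wet|  [with Growth=4, Wet=-7]  = 11

11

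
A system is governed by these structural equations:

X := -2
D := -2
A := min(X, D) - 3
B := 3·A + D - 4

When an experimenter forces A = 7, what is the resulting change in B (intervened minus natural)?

36

The intervention breaks the incoming arrows to A: A := min(X, D) - 3 no longer applies, and A = 7.
B = 3·A + D - 4  [with A=7, D=-2]  = 15
Without intervention: A = min(X, D) - 3  [with X=-2, D=-2]  = -5; B = 3·A + D - 4  [with A=-5, D=-2]  = -21.
Change = 15 − (-21) = 36.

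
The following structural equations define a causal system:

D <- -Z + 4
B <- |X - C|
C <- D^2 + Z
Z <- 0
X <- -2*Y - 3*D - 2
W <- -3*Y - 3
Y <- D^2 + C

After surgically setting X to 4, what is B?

12

The intervention breaks the incoming arrows to X: X <- -2*Y - 3*D - 2 no longer applies, and X = 4.
D = -Z + 4  [with Z=0]  = 4
C = D^2 + Z  [with D=4, Z=0]  = 16
B = |X - C|  [with X=4, C=16]  = 12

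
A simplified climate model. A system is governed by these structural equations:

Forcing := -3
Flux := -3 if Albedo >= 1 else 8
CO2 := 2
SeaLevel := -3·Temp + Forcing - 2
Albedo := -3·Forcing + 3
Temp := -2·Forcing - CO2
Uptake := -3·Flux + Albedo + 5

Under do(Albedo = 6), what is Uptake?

The intervention breaks the incoming arrows to Albedo: Albedo := -3·Forcing + 3 no longer applies, and Albedo = 6.
Flux = -3 if Albedo >= 1 else 8  [with Albedo=6]  = -3
Uptake = -3·Flux + Albedo + 5  [with Flux=-3, Albedo=6]  = 20

20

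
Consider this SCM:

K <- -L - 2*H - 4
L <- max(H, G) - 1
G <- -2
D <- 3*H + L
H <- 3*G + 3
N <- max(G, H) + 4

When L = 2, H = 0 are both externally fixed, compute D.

2

Setting L = 2, H = 0 by intervention discards those variables' equations.
D = 3*H + L  [with H=0, L=2]  = 2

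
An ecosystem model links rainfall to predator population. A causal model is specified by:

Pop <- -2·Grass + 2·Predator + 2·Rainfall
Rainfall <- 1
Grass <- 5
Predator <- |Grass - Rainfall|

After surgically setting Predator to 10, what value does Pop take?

12

The intervention breaks the incoming arrows to Predator: Predator <- |Grass - Rainfall| no longer applies, and Predator = 10.
Pop = -2·Grass + 2·Predator + 2·Rainfall  [with Grass=5, Predator=10, Rainfall=1]  = 12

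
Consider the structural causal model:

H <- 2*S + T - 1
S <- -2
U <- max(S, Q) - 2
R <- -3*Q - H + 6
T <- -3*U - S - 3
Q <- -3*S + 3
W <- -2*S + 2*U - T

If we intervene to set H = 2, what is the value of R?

Intervening sets H = 2 and removes its equation (H <- 2*S + T - 1).
Q = -3*S + 3  [with S=-2]  = 9
R = -3*Q - H + 6  [with Q=9, H=2]  = -23

-23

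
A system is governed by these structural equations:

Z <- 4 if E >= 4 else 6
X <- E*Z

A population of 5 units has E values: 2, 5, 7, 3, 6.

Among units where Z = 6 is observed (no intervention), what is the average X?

Conditioning on Z=6 selects the 2 unit(s) with E ∈ {2, 3}. Their X values: 12, 18. Mean = 15.

15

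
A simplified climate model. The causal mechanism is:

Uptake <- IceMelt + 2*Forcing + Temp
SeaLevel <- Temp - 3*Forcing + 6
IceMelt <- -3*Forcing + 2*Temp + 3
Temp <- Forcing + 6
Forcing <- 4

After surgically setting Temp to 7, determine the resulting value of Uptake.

do(Temp=7) replaces the equation Temp <- Forcing + 6 with the constant Temp = 7.
IceMelt = -3*Forcing + 2*Temp + 3  [with Forcing=4, Temp=7]  = 5
Uptake = IceMelt + 2*Forcing + Temp  [with IceMelt=5, Forcing=4, Temp=7]  = 20

20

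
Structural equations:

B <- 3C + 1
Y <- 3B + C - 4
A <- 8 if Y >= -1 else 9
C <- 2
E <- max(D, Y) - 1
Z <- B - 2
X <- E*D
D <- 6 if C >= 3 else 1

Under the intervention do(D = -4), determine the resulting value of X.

The intervention breaks the incoming arrows to D: D <- 6 if C >= 3 else 1 no longer applies, and D = -4.
B = 3C + 1  [with C=2]  = 7
Y = 3B + C - 4  [with B=7, C=2]  = 19
E = max(D, Y) - 1  [with D=-4, Y=19]  = 18
X = E*D  [with E=18, D=-4]  = -72

-72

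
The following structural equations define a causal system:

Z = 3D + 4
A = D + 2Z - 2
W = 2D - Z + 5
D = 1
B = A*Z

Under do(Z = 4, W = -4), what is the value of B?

Setting Z = 4, W = -4 by intervention discards those variables' equations.
A = D + 2Z - 2  [with D=1, Z=4]  = 7
B = A*Z  [with A=7, Z=4]  = 28

28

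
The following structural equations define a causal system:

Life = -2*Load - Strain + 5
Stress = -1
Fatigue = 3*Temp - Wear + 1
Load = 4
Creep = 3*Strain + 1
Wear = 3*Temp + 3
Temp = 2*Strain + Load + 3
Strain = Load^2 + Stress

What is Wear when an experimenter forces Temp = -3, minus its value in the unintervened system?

Under do(Temp=-3), the mechanism Temp = 2*Strain + Load + 3 is discarded; Temp is fixed at -3.
Wear = 3*Temp + 3  [with Temp=-3]  = -6
Without intervention: Strain = Load^2 + Stress  [with Load=4, Stress=-1]  = 15; Temp = 2*Strain + Load + 3  [with Strain=15, Load=4]  = 37; Wear = 3*Temp + 3  [with Temp=37]  = 114.
Change = -6 − 114 = -120.

-120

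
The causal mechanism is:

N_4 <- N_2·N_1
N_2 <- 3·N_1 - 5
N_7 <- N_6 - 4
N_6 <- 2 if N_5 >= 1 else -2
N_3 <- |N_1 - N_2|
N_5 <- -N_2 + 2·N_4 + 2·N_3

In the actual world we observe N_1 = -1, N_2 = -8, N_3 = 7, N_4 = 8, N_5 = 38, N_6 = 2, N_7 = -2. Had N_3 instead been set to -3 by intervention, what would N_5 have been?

do(N_3=-3) replaces the equation N_3 <- |N_1 - N_2| with the constant N_3 = -3.
N_2 = 3·N_1 - 5  [with N_1=-1]  = -8
N_4 = N_2·N_1  [with N_2=-8, N_1=-1]  = 8
N_5 = -N_2 + 2·N_4 + 2·N_3  [with N_2=-8, N_4=8, N_3=-3]  = 18

18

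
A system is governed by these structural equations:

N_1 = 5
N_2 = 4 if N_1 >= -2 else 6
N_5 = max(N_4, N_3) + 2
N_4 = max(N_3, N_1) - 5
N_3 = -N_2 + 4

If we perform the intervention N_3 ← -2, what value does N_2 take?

4

Under do(N_3=-2), the mechanism N_3 = -N_2 + 4 is discarded; N_3 is fixed at -2.
Since N_2 is not a descendant of the intervened variable, it is unaffected.
N_2 = 4 if N_1 >= -2 else 6  [with N_1=5]  = 4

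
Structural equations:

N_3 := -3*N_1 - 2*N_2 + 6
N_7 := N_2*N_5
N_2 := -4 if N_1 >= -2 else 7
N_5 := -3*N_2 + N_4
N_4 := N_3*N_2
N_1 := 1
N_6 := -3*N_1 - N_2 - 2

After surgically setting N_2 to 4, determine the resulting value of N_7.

Under do(N_2=4), the mechanism N_2 := -4 if N_1 >= -2 else 7 is discarded; N_2 is fixed at 4.
N_3 = -3*N_1 - 2*N_2 + 6  [with N_1=1, N_2=4]  = -5
N_4 = N_3*N_2  [with N_3=-5, N_2=4]  = -20
N_5 = -3*N_2 + N_4  [with N_2=4, N_4=-20]  = -32
N_7 = N_2*N_5  [with N_2=4, N_5=-32]  = -128

-128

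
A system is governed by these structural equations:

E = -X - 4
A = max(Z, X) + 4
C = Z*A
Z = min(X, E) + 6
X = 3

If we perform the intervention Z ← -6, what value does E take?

Under do(Z=-6), the mechanism Z = min(X, E) + 6 is discarded; Z is fixed at -6.
Since E is not a descendant of the intervened variable, it is unaffected.
E = -X - 4  [with X=3]  = -7

-7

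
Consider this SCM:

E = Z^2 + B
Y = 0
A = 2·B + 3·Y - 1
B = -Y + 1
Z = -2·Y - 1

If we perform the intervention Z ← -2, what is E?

Intervening sets Z = -2 and removes its equation (Z = -2·Y - 1).
B = -Y + 1  [with Y=0]  = 1
E = Z^2 + B  [with Z=-2, B=1]  = 5

5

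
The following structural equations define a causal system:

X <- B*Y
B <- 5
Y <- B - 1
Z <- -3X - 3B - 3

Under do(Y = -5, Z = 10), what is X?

-25

The joint intervention fixes Y = -5, Z = 10, removing each variable's own equation.
X = B*Y  [with B=5, Y=-5]  = -25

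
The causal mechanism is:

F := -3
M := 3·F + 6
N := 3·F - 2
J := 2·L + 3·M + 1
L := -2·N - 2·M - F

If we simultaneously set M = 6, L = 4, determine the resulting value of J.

27

Setting M = 6, L = 4 by intervention discards those variables' equations.
J = 2·L + 3·M + 1  [with L=4, M=6]  = 27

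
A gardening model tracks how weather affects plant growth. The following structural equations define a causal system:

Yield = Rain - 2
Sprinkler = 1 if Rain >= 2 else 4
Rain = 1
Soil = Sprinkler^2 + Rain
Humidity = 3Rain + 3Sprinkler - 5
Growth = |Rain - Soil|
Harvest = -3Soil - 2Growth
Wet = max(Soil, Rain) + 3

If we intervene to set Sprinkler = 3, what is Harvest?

do(Sprinkler=3) replaces the equation Sprinkler = 1 if Rain >= 2 else 4 with the constant Sprinkler = 3.
Soil = Sprinkler^2 + Rain  [with Sprinkler=3, Rain=1]  = 10
Growth = |Rain - Soil|  [with Rain=1, Soil=10]  = 9
Harvest = -3Soil - 2Growth  [with Soil=10, Growth=9]  = -48

-48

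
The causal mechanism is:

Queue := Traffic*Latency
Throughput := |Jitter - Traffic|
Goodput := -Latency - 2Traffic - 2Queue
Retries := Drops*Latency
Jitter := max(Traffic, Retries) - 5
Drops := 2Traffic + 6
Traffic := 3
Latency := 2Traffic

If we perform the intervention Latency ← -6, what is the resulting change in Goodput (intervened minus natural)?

84

do(Latency=-6) replaces the equation Latency := 2Traffic with the constant Latency = -6.
Queue = Traffic*Latency  [with Traffic=3, Latency=-6]  = -18
Goodput = -Latency - 2Traffic - 2Queue  [with Latency=-6, Traffic=3, Queue=-18]  = 36
Without intervention: Latency = 2Traffic  [with Traffic=3]  = 6; Queue = Traffic*Latency  [with Traffic=3, Latency=6]  = 18; Goodput = -Latency - 2Traffic - 2Queue  [with Latency=6, Traffic=3, Queue=18]  = -48.
Change = 36 − (-48) = 84.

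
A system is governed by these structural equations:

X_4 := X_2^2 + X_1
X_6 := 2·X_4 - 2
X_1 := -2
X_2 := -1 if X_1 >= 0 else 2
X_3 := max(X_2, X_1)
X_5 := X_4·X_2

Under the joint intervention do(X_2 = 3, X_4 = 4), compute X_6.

The joint intervention fixes X_2 = 3, X_4 = 4, removing each variable's own equation.
X_6 = 2·X_4 - 2  [with X_4=4]  = 6

6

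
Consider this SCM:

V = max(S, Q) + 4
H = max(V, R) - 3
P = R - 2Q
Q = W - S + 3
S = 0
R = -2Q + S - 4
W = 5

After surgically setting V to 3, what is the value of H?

0

Intervening sets V = 3 and removes its equation (V = max(S, Q) + 4).
Q = W - S + 3  [with W=5, S=0]  = 8
R = -2Q + S - 4  [with Q=8, S=0]  = -20
H = max(V, R) - 3  [with V=3, R=-20]  = 0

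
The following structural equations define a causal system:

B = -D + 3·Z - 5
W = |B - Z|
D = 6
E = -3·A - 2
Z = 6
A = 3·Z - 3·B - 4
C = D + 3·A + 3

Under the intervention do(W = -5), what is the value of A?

-7

The intervention breaks the incoming arrows to W: W = |B - Z| no longer applies, and W = -5.
Since A is not a descendant of the intervened variable, it is unaffected.
B = -D + 3·Z - 5  [with D=6, Z=6]  = 7
A = 3·Z - 3·B - 4  [with Z=6, B=7]  = -7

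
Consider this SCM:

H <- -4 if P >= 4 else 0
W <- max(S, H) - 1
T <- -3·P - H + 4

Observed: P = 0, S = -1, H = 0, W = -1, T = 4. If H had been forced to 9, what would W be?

8

The intervention breaks the incoming arrows to H: H <- -4 if P >= 4 else 0 no longer applies, and H = 9.
W = max(S, H) - 1  [with S=-1, H=9]  = 8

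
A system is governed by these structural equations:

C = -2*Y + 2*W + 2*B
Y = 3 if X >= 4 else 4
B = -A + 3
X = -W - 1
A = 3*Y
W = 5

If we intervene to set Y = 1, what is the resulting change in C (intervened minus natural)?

The intervention breaks the incoming arrows to Y: Y = 3 if X >= 4 else 4 no longer applies, and Y = 1.
A = 3*Y  [with Y=1]  = 3
B = -A + 3  [with A=3]  = 0
C = -2*Y + 2*W + 2*B  [with Y=1, W=5, B=0]  = 8
Without intervention: X = -W - 1  [with W=5]  = -6; Y = 3 if X >= 4 else 4  [with X=-6]  = 4; A = 3*Y  [with Y=4]  = 12; B = -A + 3  [with A=12]  = -9; C = -2*Y + 2*W + 2*B  [with Y=4, W=5, B=-9]  = -16.
Change = 8 − (-16) = 24.

24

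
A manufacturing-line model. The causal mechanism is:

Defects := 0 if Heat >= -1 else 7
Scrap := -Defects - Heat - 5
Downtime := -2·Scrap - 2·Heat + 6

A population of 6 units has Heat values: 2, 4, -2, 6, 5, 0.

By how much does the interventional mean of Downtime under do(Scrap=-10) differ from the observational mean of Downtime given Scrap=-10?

-2

do(Scrap=-10) breaks Scrap's dependence on Heat. With Scrap=-10 fixed, Downtime across the units is 22, 18, 30, 14, 16, 26, mean 21.
E[Downtime|Scrap=-10] averages over only the 2 units with Scrap=-10 (Heat = -2, 5): Downtime = 30, 16, mean 23.
Difference = 21 − 23 = -2.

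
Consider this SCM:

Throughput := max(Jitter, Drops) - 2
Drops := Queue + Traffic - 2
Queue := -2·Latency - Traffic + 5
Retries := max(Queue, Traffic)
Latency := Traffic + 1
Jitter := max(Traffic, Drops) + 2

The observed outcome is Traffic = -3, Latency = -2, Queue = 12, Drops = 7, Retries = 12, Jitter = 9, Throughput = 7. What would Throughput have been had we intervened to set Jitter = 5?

Intervening sets Jitter = 5 and removes its equation (Jitter := max(Traffic, Drops) + 2).
Latency = Traffic + 1  [with Traffic=-3]  = -2
Queue = -2·Latency - Traffic + 5  [with Latency=-2, Traffic=-3]  = 12
Drops = Queue + Traffic - 2  [with Queue=12, Traffic=-3]  = 7
Throughput = max(Jitter, Drops) - 2  [with Jitter=5, Drops=7]  = 5

5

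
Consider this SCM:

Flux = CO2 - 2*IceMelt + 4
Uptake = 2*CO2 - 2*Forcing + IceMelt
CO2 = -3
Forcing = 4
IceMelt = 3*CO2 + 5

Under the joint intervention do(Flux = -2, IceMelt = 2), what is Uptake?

The joint intervention fixes Flux = -2, IceMelt = 2, removing each variable's own equation.
Uptake = 2*CO2 - 2*Forcing + IceMelt  [with CO2=-3, Forcing=4, IceMelt=2]  = -12

-12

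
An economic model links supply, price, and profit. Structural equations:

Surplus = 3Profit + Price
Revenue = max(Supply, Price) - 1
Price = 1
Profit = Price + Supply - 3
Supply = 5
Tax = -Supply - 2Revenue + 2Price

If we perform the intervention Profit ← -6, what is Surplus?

-17

The intervention breaks the incoming arrows to Profit: Profit = Price + Supply - 3 no longer applies, and Profit = -6.
Surplus = 3Profit + Price  [with Profit=-6, Price=1]  = -17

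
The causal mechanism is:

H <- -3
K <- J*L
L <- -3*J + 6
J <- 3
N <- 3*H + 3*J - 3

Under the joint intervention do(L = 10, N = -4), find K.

The joint intervention fixes L = 10, N = -4, removing each variable's own equation.
K = J*L  [with J=3, L=10]  = 30

30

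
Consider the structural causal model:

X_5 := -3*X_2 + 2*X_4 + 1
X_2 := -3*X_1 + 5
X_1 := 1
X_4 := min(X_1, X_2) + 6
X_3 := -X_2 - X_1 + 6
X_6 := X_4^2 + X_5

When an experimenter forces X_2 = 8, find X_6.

40

Under do(X_2=8), the mechanism X_2 := -3*X_1 + 5 is discarded; X_2 is fixed at 8.
X_4 = min(X_1, X_2) + 6  [with X_1=1, X_2=8]  = 7
X_5 = -3*X_2 + 2*X_4 + 1  [with X_2=8, X_4=7]  = -9
X_6 = X_4^2 + X_5  [with X_4=7, X_5=-9]  = 40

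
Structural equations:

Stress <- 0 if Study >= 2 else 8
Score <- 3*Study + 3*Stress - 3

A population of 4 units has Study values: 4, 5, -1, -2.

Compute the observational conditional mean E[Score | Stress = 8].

16.5

Observing Stress=8 restricts to units where Stress's equation naturally yields 8: Study ∈ {-1, -2}. In that subpopulation Score = 18, 15, mean 16.5.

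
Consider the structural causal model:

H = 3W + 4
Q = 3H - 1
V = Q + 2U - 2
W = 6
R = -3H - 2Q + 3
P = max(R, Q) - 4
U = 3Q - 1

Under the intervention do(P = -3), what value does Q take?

65

do(P=-3) replaces the equation P = max(R, Q) - 4 with the constant P = -3.
Q is not downstream of the intervention, so its value is determined by the original equations.
H = 3W + 4  [with W=6]  = 22
Q = 3H - 1  [with H=22]  = 65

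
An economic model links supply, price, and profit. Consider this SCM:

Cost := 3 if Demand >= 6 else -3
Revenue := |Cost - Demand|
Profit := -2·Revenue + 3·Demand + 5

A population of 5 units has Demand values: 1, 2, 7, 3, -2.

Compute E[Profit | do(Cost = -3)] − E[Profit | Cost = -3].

Under do(Cost=-3), Cost's equation is replaced by Cost=-3 for every unit. Per-unit Profit: 0, 1, 6, 2, -3. Mean = 1.2.
Conditioning on Cost=-3 selects the 4 unit(s) with Demand ∈ {1, 2, 3, -2}. Their Profit values: 0, 1, 2, -3. Mean = 0.
Difference = 1.2 − 0 = 1.2.

1.2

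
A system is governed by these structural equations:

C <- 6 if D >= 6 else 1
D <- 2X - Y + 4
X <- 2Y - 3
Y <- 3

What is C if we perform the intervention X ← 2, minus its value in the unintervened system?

Under do(X=2), the mechanism X <- 2Y - 3 is discarded; X is fixed at 2.
D = 2X - Y + 4  [with X=2, Y=3]  = 5
C = 6 if D >= 6 else 1  [with D=5]  = 1
Without intervention: X = 2Y - 3  [with Y=3]  = 3; D = 2X - Y + 4  [with X=3, Y=3]  = 7; C = 6 if D >= 6 else 1  [with D=7]  = 6.
Change = 1 − 6 = -5.

-5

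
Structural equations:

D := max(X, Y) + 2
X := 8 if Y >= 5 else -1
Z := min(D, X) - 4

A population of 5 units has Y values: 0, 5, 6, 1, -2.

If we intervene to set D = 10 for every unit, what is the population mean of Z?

The intervention sets D=10 in all 5 units regardless of Y. Recomputing Z per unit gives -5, 4, 4, -5, -5; average -1.4.

-1.4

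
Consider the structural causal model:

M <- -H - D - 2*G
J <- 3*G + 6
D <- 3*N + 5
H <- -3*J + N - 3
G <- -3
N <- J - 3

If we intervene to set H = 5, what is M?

14

Under do(H=5), the mechanism H <- -3*J + N - 3 is discarded; H is fixed at 5.
J = 3*G + 6  [with G=-3]  = -3
N = J - 3  [with J=-3]  = -6
D = 3*N + 5  [with N=-6]  = -13
M = -H - D - 2*G  [with H=5, D=-13, G=-3]  = 14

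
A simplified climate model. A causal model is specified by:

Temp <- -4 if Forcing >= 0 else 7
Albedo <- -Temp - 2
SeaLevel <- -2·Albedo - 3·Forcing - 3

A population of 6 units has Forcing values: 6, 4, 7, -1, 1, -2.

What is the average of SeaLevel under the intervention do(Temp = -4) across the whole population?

Under do(Temp=-4), Temp's equation is replaced by Temp=-4 for every unit. Per-unit SeaLevel: -25, -19, -28, -4, -10, -1. Mean = -14.5.

-14.5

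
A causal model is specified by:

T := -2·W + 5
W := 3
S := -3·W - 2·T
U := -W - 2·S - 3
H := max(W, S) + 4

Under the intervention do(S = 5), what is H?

The intervention breaks the incoming arrows to S: S := -3·W - 2·T no longer applies, and S = 5.
H = max(W, S) + 4  [with W=3, S=5]  = 9

9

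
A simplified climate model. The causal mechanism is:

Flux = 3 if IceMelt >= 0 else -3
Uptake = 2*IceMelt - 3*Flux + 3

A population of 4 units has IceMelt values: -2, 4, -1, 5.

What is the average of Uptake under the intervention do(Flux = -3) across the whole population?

15

Under do(Flux=-3), Flux's equation is replaced by Flux=-3 for every unit. Per-unit Uptake: 8, 20, 10, 22. Mean = 15.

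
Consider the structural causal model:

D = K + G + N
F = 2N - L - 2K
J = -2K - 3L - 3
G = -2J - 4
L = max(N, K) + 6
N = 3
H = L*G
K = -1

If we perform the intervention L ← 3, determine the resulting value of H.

48

The intervention breaks the incoming arrows to L: L = max(N, K) + 6 no longer applies, and L = 3.
J = -2K - 3L - 3  [with K=-1, L=3]  = -10
G = -2J - 4  [with J=-10]  = 16
H = L*G  [with L=3, G=16]  = 48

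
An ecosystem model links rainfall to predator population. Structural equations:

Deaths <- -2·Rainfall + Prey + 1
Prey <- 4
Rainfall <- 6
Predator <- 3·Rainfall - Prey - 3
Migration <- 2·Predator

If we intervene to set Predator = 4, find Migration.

8

do(Predator=4) replaces the equation Predator <- 3·Rainfall - Prey - 3 with the constant Predator = 4.
Migration = 2·Predator  [with Predator=4]  = 8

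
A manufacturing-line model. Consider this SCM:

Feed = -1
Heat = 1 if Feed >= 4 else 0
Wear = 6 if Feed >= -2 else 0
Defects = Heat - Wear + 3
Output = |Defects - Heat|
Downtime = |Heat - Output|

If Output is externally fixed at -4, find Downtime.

The intervention breaks the incoming arrows to Output: Output = |Defects - Heat| no longer applies, and Output = -4.
Heat = 1 if Feed >= 4 else 0  [with Feed=-1]  = 0
Downtime = |Heat - Output|  [with Heat=0, Output=-4]  = 4

4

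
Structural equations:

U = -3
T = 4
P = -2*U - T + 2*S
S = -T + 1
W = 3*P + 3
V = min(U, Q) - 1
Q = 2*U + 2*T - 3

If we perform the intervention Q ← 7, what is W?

The intervention breaks the incoming arrows to Q: Q = 2*U + 2*T - 3 no longer applies, and Q = 7.
W is not downstream of the intervention, so its value is determined by the original equations.
S = -T + 1  [with T=4]  = -3
P = -2*U - T + 2*S  [with U=-3, T=4, S=-3]  = -4
W = 3*P + 3  [with P=-4]  = -9

-9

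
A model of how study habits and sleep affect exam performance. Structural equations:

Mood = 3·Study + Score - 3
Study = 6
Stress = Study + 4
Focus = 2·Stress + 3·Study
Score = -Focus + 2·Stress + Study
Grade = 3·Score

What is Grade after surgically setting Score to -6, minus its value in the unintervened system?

18

Under do(Score=-6), the mechanism Score = -Focus + 2·Stress + Study is discarded; Score is fixed at -6.
Grade = 3·Score  [with Score=-6]  = -18
Without intervention: Stress = Study + 4  [with Study=6]  = 10; Focus = 2·Stress + 3·Study  [with Stress=10, Study=6]  = 38; Score = -Focus + 2·Stress + Study  [with Focus=38, Stress=10, Study=6]  = -12; Grade = 3·Score  [with Score=-12]  = -36.
Change = -18 − (-36) = 18.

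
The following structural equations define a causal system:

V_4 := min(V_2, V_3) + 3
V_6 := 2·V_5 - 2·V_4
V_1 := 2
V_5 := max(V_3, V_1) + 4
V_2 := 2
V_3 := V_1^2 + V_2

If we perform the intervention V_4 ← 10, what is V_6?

Under do(V_4=10), the mechanism V_4 := min(V_2, V_3) + 3 is discarded; V_4 is fixed at 10.
V_3 = V_1^2 + V_2  [with V_1=2, V_2=2]  = 6
V_5 = max(V_3, V_1) + 4  [with V_3=6, V_1=2]  = 10
V_6 = 2·V_5 - 2·V_4  [with V_5=10, V_4=10]  = 0

0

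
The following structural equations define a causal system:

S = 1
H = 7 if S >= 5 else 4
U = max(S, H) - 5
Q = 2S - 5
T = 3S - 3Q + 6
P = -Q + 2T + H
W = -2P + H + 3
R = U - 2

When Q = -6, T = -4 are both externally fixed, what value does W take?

3

Under do(Q = -6, T = -4), each intervened variable's structural equation is replaced by its fixed value.
H = 7 if S >= 5 else 4  [with S=1]  = 4
P = -Q + 2T + H  [with Q=-6, T=-4, H=4]  = 2
W = -2P + H + 3  [with P=2, H=4]  = 3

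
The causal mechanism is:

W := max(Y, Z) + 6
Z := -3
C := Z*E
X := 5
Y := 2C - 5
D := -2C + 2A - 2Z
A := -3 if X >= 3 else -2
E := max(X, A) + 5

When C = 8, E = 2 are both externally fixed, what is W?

17

Under do(C = 8, E = 2), each intervened variable's structural equation is replaced by its fixed value.
Y = 2C - 5  [with C=8]  = 11
W = max(Y, Z) + 6  [with Y=11, Z=-3]  = 17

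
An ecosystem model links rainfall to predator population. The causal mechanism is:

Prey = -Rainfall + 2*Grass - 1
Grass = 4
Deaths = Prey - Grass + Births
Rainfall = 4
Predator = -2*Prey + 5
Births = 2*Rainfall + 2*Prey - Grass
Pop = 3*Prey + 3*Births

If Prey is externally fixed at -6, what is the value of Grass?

4

Under do(Prey=-6), the mechanism Prey = -Rainfall + 2*Grass - 1 is discarded; Prey is fixed at -6.
Since Grass is not a descendant of the intervened variable, it is unaffected.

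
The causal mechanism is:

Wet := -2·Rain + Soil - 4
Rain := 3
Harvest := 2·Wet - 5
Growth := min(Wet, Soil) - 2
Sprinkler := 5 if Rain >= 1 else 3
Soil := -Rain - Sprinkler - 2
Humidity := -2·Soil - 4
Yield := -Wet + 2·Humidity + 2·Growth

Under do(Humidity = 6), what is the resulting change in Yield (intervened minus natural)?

-20

Intervening sets Humidity = 6 and removes its equation (Humidity := -2·Soil - 4).
Sprinkler = 5 if Rain >= 1 else 3  [with Rain=3]  = 5
Soil = -Rain - Sprinkler - 2  [with Rain=3, Sprinkler=5]  = -10
Wet = -2·Rain + Soil - 4  [with Rain=3, Soil=-10]  = -20
Growth = min(Wet, Soil) - 2  [with Wet=-20, Soil=-10]  = -22
Yield = -Wet + 2·Humidity + 2·Growth  [with Wet=-20, Humidity=6, Growth=-22]  = -12
Without intervention: Sprinkler = 5 if Rain >= 1 else 3  [with Rain=3]  = 5; Soil = -Rain - Sprinkler - 2  [with Rain=3, Sprinkler=5]  = -10; Wet = -2·Rain + Soil - 4  [with Rain=3, Soil=-10]  = -20; Growth = min(Wet, Soil) - 2  [with Wet=-20, Soil=-10]  = -22; Humidity = -2·Soil - 4  [with Soil=-10]  = 16; Yield = -Wet + 2·Humidity + 2·Growth  [with Wet=-20, Humidity=16, Growth=-22]  = 8.
Change = -12 − 8 = -20.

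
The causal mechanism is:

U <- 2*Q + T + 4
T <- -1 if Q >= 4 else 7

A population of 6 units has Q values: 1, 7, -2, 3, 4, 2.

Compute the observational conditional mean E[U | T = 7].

13

Observing T=7 restricts to units where T's equation naturally yields 7: Q ∈ {1, -2, 3, 2}. In that subpopulation U = 13, 7, 17, 15, mean 13.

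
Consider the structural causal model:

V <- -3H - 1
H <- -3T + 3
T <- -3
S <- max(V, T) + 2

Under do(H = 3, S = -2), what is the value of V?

The joint intervention fixes H = 3, S = -2, removing each variable's own equation.
V = -3H - 1  [with H=3]  = -10

-10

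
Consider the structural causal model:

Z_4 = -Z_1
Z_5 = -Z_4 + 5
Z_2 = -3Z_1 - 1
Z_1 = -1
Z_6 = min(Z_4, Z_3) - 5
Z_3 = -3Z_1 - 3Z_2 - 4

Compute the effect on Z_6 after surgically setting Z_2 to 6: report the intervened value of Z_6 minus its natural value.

-12

Under do(Z_2=6), the mechanism Z_2 = -3Z_1 - 1 is discarded; Z_2 is fixed at 6.
Z_3 = -3Z_1 - 3Z_2 - 4  [with Z_1=-1, Z_2=6]  = -19
Z_4 = -Z_1  [with Z_1=-1]  = 1
Z_6 = min(Z_4, Z_3) - 5  [with Z_4=1, Z_3=-19]  = -24
Without intervention: Z_2 = -3Z_1 - 1  [with Z_1=-1]  = 2; Z_3 = -3Z_1 - 3Z_2 - 4  [with Z_1=-1, Z_2=2]  = -7; Z_4 = -Z_1  [with Z_1=-1]  = 1; Z_6 = min(Z_4, Z_3) - 5  [with Z_4=1, Z_3=-7]  = -12.
Change = -24 − (-12) = -12.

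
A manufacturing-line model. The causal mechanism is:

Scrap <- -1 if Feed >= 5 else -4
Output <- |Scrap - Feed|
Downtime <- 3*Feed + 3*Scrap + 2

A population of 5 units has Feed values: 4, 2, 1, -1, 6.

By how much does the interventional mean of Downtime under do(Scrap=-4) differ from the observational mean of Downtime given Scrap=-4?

2.7

do(Scrap=-4) breaks Scrap's dependence on Feed. With Scrap=-4 fixed, Downtime across the units is 2, -4, -7, -13, 8, mean -2.8.
Conditioning on Scrap=-4 selects the 4 unit(s) with Feed ∈ {4, 2, 1, -1}. Their Downtime values: 2, -4, -7, -13. Mean = -5.5.
Difference = -2.8 − (-5.5) = 2.7.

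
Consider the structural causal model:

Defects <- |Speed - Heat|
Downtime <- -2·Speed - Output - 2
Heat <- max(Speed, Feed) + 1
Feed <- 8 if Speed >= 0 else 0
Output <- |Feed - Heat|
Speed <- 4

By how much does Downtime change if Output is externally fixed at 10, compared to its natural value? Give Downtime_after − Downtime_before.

-9

The intervention breaks the incoming arrows to Output: Output <- |Feed - Heat| no longer applies, and Output = 10.
Downtime = -2·Speed - Output - 2  [with Speed=4, Output=10]  = -20
Without intervention: Feed = 8 if Speed >= 0 else 0  [with Speed=4]  = 8; Heat = max(Speed, Feed) + 1  [with Speed=4, Feed=8]  = 9; Output = |Feed - Heat|  [with Feed=8, Heat=9]  = 1; Downtime = -2·Speed - Output - 2  [with Speed=4, Output=1]  = -11.
Change = -20 − (-11) = -9.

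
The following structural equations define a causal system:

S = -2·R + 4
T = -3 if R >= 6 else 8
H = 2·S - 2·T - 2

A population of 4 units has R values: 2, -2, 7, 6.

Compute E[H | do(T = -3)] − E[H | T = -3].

do(T=-3) breaks T's dependence on R. With T=-3 fixed, H across the units is 4, 20, -16, -12, mean -1.
Observing T=-3 restricts to units where T's equation naturally yields -3: R ∈ {7, 6}. In that subpopulation H = -16, -12, mean -14.
Difference = -1 − (-14) = 13.

13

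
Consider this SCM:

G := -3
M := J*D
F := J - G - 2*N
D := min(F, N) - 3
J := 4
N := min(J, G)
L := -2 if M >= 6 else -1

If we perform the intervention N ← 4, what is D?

-4

do(N=4) replaces the equation N := min(J, G) with the constant N = 4.
F = J - G - 2*N  [with J=4, G=-3, N=4]  = -1
D = min(F, N) - 3  [with F=-1, N=4]  = -4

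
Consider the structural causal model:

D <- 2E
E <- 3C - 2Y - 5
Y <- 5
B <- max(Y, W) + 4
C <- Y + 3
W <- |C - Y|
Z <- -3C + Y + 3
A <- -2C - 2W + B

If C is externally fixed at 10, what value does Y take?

5

Under do(C=10), the mechanism C <- Y + 3 is discarded; C is fixed at 10.
Y is not downstream of the intervention, so its value is determined by the original equations.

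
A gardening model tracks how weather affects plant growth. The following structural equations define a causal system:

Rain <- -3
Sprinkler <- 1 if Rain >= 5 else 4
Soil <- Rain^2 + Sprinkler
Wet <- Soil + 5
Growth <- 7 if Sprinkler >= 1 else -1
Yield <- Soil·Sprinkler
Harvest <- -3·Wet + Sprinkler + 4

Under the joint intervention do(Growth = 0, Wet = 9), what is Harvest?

Setting Growth = 0, Wet = 9 by intervention discards those variables' equations.
Sprinkler = 1 if Rain >= 5 else 4  [with Rain=-3]  = 4
Harvest = -3·Wet + Sprinkler + 4  [with Wet=9, Sprinkler=4]  = -19

-19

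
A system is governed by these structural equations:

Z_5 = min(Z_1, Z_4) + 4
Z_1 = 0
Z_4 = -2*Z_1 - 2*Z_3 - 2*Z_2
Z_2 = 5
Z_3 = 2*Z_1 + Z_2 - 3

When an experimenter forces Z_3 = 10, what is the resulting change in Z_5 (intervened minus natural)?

-16

do(Z_3=10) replaces the equation Z_3 = 2*Z_1 + Z_2 - 3 with the constant Z_3 = 10.
Z_4 = -2*Z_1 - 2*Z_3 - 2*Z_2  [with Z_1=0, Z_3=10, Z_2=5]  = -30
Z_5 = min(Z_1, Z_4) + 4  [with Z_1=0, Z_4=-30]  = -26
Without intervention: Z_3 = 2*Z_1 + Z_2 - 3  [with Z_1=0, Z_2=5]  = 2; Z_4 = -2*Z_1 - 2*Z_3 - 2*Z_2  [with Z_1=0, Z_3=2, Z_2=5]  = -14; Z_5 = min(Z_1, Z_4) + 4  [with Z_1=0, Z_4=-14]  = -10.
Change = -26 − (-10) = -16.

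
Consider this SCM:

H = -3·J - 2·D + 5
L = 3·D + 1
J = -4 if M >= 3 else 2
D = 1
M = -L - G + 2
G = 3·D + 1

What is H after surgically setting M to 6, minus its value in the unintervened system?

18

Under do(M=6), the mechanism M = -L - G + 2 is discarded; M is fixed at 6.
J = -4 if M >= 3 else 2  [with M=6]  = -4
H = -3·J - 2·D + 5  [with J=-4, D=1]  = 15
Without intervention: L = 3·D + 1  [with D=1]  = 4; G = 3·D + 1  [with D=1]  = 4; M = -L - G + 2  [with L=4, G=4]  = -6; J = -4 if M >= 3 else 2  [with M=-6]  = 2; H = -3·J - 2·D + 5  [with J=2, D=1]  = -3.
Change = 15 − (-3) = 18.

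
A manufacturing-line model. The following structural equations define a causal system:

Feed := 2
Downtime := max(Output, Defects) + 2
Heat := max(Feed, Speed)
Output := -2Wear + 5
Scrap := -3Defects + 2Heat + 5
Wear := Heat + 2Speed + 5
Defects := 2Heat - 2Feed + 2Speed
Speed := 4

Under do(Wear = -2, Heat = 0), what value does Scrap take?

The joint intervention fixes Wear = -2, Heat = 0, removing each variable's own equation.
Defects = 2Heat - 2Feed + 2Speed  [with Heat=0, Feed=2, Speed=4]  = 4
Scrap = -3Defects + 2Heat + 5  [with Defects=4, Heat=0]  = -7

-7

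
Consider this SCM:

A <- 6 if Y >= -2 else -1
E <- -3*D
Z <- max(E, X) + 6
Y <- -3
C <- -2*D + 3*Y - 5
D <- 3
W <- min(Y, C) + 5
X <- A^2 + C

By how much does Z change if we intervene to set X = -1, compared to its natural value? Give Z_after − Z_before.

Intervening sets X = -1 and removes its equation (X <- A^2 + C).
E = -3*D  [with D=3]  = -9
Z = max(E, X) + 6  [with E=-9, X=-1]  = 5
Without intervention: C = -2*D + 3*Y - 5  [with D=3, Y=-3]  = -20; A = 6 if Y >= -2 else -1  [with Y=-3]  = -1; E = -3*D  [with D=3]  = -9; X = A^2 + C  [with A=-1, C=-20]  = -19; Z = max(E, X) + 6  [with E=-9, X=-19]  = -3.
Change = 5 − (-3) = 8.

8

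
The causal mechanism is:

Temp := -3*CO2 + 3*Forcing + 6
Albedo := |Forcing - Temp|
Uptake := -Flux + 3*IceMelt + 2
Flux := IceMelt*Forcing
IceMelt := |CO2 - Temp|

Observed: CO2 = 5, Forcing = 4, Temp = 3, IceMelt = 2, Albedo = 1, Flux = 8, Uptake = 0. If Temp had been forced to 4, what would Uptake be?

The intervention breaks the incoming arrows to Temp: Temp := -3*CO2 + 3*Forcing + 6 no longer applies, and Temp = 4.
IceMelt = |CO2 - Temp|  [with CO2=5, Temp=4]  = 1
Flux = IceMelt*Forcing  [with IceMelt=1, Forcing=4]  = 4
Uptake = -Flux + 3*IceMelt + 2  [with Flux=4, IceMelt=1]  = 1

1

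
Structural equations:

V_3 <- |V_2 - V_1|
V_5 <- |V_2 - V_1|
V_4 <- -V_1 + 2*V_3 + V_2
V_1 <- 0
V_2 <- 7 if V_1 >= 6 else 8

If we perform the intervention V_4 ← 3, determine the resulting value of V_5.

8

Intervening sets V_4 = 3 and removes its equation (V_4 <- -V_1 + 2*V_3 + V_2).
No directed path runs from V_4 to V_5, so V_5 keeps its natural value.
V_2 = 7 if V_1 >= 6 else 8  [with V_1=0]  = 8
V_5 = |V_2 - V_1|  [with V_2=8, V_1=0]  = 8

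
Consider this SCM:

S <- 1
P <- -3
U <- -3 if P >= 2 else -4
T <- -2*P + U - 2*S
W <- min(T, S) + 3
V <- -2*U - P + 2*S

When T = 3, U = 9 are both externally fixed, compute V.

The joint intervention fixes T = 3, U = 9, removing each variable's own equation.
V = -2*U - P + 2*S  [with U=9, P=-3, S=1]  = -13

-13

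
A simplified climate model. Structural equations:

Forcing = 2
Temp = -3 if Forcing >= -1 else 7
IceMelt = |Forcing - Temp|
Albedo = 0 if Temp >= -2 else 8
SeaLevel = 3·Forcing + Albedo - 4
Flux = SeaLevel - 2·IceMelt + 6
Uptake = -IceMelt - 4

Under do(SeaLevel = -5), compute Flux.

-9

The intervention breaks the incoming arrows to SeaLevel: SeaLevel = 3·Forcing + Albedo - 4 no longer applies, and SeaLevel = -5.
Temp = -3 if Forcing >= -1 else 7  [with Forcing=2]  = -3
IceMelt = |Forcing - Temp|  [with Forcing=2, Temp=-3]  = 5
Flux = SeaLevel - 2·IceMelt + 6  [with SeaLevel=-5, IceMelt=5]  = -9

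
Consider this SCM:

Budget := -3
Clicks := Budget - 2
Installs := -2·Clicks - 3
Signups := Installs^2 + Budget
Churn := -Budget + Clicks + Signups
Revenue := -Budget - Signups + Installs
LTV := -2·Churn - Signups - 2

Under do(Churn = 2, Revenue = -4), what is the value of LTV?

Under do(Churn = 2, Revenue = -4), each intervened variable's structural equation is replaced by its fixed value.
Clicks = Budget - 2  [with Budget=-3]  = -5
Installs = -2·Clicks - 3  [with Clicks=-5]  = 7
Signups = Installs^2 + Budget  [with Installs=7, Budget=-3]  = 46
LTV = -2·Churn - Signups - 2  [with Churn=2, Signups=46]  = -52

-52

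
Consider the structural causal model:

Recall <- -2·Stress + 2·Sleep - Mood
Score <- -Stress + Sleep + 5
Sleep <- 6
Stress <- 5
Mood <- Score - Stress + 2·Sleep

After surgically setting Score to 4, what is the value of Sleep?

Under do(Score=4), the mechanism Score <- -Stress + Sleep + 5 is discarded; Score is fixed at 4.
Sleep is not downstream of the intervention, so its value is determined by the original equations.

6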